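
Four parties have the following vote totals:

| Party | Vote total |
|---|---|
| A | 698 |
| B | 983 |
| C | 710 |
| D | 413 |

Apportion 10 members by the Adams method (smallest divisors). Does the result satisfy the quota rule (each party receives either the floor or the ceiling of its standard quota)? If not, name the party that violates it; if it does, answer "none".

Standard quotas: A 2.489, B 3.506, C 2.532, D 1.473.
Adams allocation: A 2, B 3, C 3, D 2.
Every allocation lies between the lower and upper quota.

none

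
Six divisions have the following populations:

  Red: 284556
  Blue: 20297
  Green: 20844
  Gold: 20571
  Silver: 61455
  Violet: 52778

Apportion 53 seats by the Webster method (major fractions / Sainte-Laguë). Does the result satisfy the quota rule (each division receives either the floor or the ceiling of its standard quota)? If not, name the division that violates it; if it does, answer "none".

Red

Standard quotas: Red 32.750, Blue 2.336, Green 2.399, Gold 2.368, Silver 7.073, Violet 6.074.
Webster allocation: Red 34, Blue 2, Green 2, Gold 2, Silver 7, Violet 6.
Red has quota 32.750 (lower 32, upper 33) but receives 34 — outside the quota interval.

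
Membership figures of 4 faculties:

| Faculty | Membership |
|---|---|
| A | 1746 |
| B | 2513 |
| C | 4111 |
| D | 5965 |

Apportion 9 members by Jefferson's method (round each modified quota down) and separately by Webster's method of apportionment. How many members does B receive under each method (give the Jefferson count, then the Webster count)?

Jefferson: A 1, B 1, C 3, D 4.
Webster: A 1, B 2, C 2, D 4.
B gets 1 under Jefferson and 2 under Webster.

1 and 2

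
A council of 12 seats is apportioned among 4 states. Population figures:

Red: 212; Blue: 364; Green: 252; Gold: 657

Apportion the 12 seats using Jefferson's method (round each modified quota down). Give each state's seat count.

Standard divisor 1485/12 ≈ 123.75; standard quotas: Red 1.713, Blue 2.941, Green 2.036, Gold 5.309.
Rounding down gives 1, 2, 2, 5 = 10 seats, so the divisor must be adjusted.
With modified divisor 108: modified quotas Red 1.963, Blue 3.370, Green 2.333, Gold 6.083.
Rounding down: Red 1, Blue 3, Green 2, Gold 6 (total 12).

Red 1, Blue 3, Green 2, Gold 6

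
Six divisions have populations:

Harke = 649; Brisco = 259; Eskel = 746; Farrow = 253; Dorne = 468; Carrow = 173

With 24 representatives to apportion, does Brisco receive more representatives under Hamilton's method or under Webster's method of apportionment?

Hamilton: Harke 6, Brisco 3, Eskel 7, Farrow 2, Dorne 4, Carrow 2.
Webster: Harke 6, Brisco 2, Eskel 7, Farrow 2, Dorne 5, Carrow 2.
Brisco gets 3 under Hamilton and 2 under Webster.

Hamilton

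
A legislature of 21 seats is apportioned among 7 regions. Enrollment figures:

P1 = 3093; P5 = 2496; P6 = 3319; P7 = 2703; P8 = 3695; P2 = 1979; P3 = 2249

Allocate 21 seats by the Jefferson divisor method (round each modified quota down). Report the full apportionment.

P1: 3, P5: 3, P6: 4, P7: 3, P8: 4, P2: 2, P3: 2

Standard divisor 19534/21 ≈ 930.19; standard quotas: P1 3.325, P5 2.683, P6 3.568, P7 2.906, P8 3.972, P2 2.128, P3 2.418.
Rounding down gives 3, 2, 3, 2, 3, 2, 2 = 17 seats, so the divisor must be adjusted.
With modified divisor 800: modified quotas P1 3.866, P5 3.120, P6 4.149, P7 3.379, P8 4.619, P2 2.474, P3 2.811.
Rounding down: P1 3, P5 3, P6 4, P7 3, P8 4, P2 2, P3 2 (total 21).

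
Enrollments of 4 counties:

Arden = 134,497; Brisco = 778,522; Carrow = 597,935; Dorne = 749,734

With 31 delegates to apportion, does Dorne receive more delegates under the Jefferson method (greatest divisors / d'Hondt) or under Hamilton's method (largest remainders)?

Jefferson

Jefferson: Arden 1, Brisco 11, Carrow 8, Dorne 11.
Hamilton: Arden 2, Brisco 11, Carrow 8, Dorne 10.
Dorne gets 11 under Jefferson and 10 under Hamilton.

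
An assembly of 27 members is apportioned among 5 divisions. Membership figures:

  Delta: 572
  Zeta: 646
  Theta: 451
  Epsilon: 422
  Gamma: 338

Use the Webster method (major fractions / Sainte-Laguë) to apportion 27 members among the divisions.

Standard divisor 2429/27 ≈ 89.963; standard quotas: Delta 6.358, Zeta 7.181, Theta 5.013, Epsilon 4.691, Gamma 3.757.
Rounding to the nearest integer gives Delta 6, Zeta 7, Theta 5, Epsilon 5, Gamma 4 — total 27, matching the house size, so no adjustment is needed.

Delta 6, Zeta 7, Theta 5, Epsilon 5, Gamma 4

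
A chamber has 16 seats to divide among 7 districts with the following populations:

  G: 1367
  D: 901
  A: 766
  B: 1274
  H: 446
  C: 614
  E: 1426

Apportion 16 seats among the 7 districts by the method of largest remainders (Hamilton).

Total 6794; standard divisor 6794/16 ≈ 424.625.
Standard quotas: G 3.219, D 2.122, A 1.804, B 3.000, H 1.050, C 1.446, E 3.358.
Lower quotas: G 3, D 2, A 1, B 3, H 1, C 1, E 3 (sum 14, leaving 2 seats).
Remainders in descending order: A 0.804, C 0.446, E 0.358, G 0.219, D 0.122, H 0.050, B 0.000.
Largest remainders: A, C receive the extra seats.

G=3; D=2; A=2; B=3; H=1; C=2; E=3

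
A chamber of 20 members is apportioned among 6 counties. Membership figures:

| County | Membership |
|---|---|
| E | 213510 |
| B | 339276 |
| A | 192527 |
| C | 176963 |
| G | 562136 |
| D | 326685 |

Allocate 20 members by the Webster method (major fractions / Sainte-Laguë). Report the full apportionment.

E 2, B 4, A 2, C 2, G 6, D 4

Standard divisor 1811097/20 ≈ 90554.85; standard quotas: E 2.358, B 3.747, A 2.126, C 1.954, G 6.208, D 3.608.
Rounding to the nearest integer gives E 2, B 4, A 2, C 2, G 6, D 4 — total 20, matching the house size, so no adjustment is needed.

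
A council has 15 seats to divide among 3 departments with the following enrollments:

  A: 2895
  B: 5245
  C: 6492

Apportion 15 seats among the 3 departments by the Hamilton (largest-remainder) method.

Standard divisor: 14632 ÷ 15 ≈ 975.467.
Standard quotas: A 2.9678, B 5.3769, C 6.6553.
Lower quotas: A 2, B 5, C 6 (sum 13, leaving 2 seats).
Remainders in descending order: A 0.9678, C 0.6553, B 0.3769.
Largest remainders: A, C receive the extra seats.

A 3, B 5, C 7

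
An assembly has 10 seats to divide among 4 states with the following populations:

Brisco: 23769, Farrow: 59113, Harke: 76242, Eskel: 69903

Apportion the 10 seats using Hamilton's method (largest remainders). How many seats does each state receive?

Brisco=1; Farrow=3; Harke=3; Eskel=3

Standard divisor: 229027 ÷ 10 ≈ 22902.7.
Standard quotas: Brisco 1.0378, Farrow 2.5810, Harke 3.3290, Eskel 3.0522.
Lower quotas: Brisco 1, Farrow 2, Harke 3, Eskel 3 (sum 9, leaving 1 seat).
Remainders in descending order: Farrow 0.5810, Harke 0.3290, Eskel 0.0522, Brisco 0.0378.
Largest remainder: Farrow receives the extra seat.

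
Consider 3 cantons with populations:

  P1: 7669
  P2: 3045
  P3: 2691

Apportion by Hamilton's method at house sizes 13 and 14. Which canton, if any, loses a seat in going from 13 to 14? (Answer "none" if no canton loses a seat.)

At 13 seats: P1 7, P2 3, P3 3.
At 14 seats: P1 8, P2 3, P3 3.
No canton's allocation decreased.

none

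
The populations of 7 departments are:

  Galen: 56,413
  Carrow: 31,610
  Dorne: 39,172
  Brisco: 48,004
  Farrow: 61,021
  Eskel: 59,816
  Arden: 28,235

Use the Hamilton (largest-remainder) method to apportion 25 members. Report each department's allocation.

Galen 4, Carrow 2, Dorne 3, Brisco 4, Farrow 5, Eskel 5, Arden 2

The standard divisor is 324271/25 ≈ 12970.84.
Standard quotas: Galen 4.3492, Carrow 2.4370, Dorne 3.0200, Brisco 3.7009, Farrow 4.7045, Eskel 4.6116, Arden 2.1768.
Lower quotas: Galen 4, Carrow 2, Dorne 3, Brisco 3, Farrow 4, Eskel 4, Arden 2 (sum 22, leaving 3 seats).
Remainders in descending order: Farrow 0.7045, Brisco 0.7009, Eskel 0.6116, Carrow 0.4370, Galen 0.3492, Arden 0.1768, Dorne 0.0200.
Largest remainders: Farrow, Brisco, Eskel receive the extra seats.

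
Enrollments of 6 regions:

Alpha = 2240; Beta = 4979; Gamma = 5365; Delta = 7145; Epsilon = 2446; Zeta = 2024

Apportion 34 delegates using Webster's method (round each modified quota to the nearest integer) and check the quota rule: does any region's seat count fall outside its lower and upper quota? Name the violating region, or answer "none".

Standard quotas: Alpha 3.147, Beta 6.996, Gamma 7.538, Delta 10.039, Epsilon 3.437, Zeta 2.844.
Webster allocation: Alpha 3, Beta 7, Gamma 8, Delta 10, Epsilon 3, Zeta 3.
Every allocation lies between the lower and upper quota.

none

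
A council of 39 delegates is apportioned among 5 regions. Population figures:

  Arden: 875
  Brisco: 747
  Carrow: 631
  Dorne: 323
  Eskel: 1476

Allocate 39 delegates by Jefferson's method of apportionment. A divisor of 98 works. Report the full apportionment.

Arden=8, Brisco=7, Carrow=6, Dorne=3, Eskel=15

With modified divisor 98: modified quotas Arden 8.929, Brisco 7.622, Carrow 6.439, Dorne 3.296, Eskel 15.061.
Rounding down: Arden 8, Brisco 7, Carrow 6, Dorne 3, Eskel 15 (total 39).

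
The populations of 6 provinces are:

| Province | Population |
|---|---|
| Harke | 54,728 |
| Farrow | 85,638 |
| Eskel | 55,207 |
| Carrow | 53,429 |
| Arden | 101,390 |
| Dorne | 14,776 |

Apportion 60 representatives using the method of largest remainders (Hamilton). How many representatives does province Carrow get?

Total 365168; standard divisor 365168/60 ≈ 6086.133.
Standard quotas: Harke 8.9922, Farrow 14.0710, Eskel 9.0709, Carrow 8.7788, Arden 16.6592, Dorne 2.4278.
Lower quotas: Harke 8, Farrow 14, Eskel 9, Carrow 8, Arden 16, Dorne 2 (sum 57, leaving 3 seats).
Remainders in descending order: Harke 0.9922, Carrow 0.7788, Arden 0.6592, Dorne 0.4278, Farrow 0.0710, Eskel 0.0709.
The surplus seats go to Harke, Carrow, Arden.
Carrow receives 9.

9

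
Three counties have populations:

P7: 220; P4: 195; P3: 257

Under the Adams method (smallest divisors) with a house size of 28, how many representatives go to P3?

Standard divisor 672/28 ≈ 24; standard quotas: P7 9.167, P4 8.125, P3 10.708.
Rounding up gives 10, 9, 11 = 30 seats, so the divisor must be adjusted.
With modified divisor 25: modified quotas P7 8.800, P4 7.800, P3 10.280.
Rounding up: P7 9, P4 8, P3 11 (total 28).
P3 receives 11.

11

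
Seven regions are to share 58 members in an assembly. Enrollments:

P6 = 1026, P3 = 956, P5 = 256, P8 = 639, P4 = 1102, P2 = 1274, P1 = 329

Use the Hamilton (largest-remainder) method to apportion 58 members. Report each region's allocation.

The standard divisor is 5582/58 ≈ 96.241.
Standard quotas: P6 10.661, P3 9.933, P5 2.660, P8 6.640, P4 11.450, P2 13.238, P1 3.418.
Lower quotas: P6 10, P3 9, P5 2, P8 6, P4 11, P2 13, P1 3 (sum 54, leaving 4 seats).
Remainders in descending order: P3 0.933, P6 0.661, P5 0.660, P8 0.640, P4 0.450, P1 0.418, P2 0.238.
The surplus seats go to P3, P6, P5, P8.

P6=11; P3=10; P5=3; P8=7; P4=11; P2=13; P1=3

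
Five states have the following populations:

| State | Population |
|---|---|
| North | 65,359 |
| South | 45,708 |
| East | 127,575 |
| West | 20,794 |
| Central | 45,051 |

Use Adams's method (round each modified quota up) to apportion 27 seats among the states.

North=6; South=4; East=11; West=2; Central=4

Standard divisor 304487/27 ≈ 11277.296; standard quotas: North 5.796, South 4.053, East 11.313, West 1.844, Central 3.995.
Rounding up gives 6, 5, 12, 2, 4 = 29 seats, so the divisor must be adjusted.
With modified divisor 12200: modified quotas North 5.357, South 3.747, East 10.457, West 1.704, Central 3.693.
Rounding up: North 6, South 4, East 11, West 2, Central 4 (total 27).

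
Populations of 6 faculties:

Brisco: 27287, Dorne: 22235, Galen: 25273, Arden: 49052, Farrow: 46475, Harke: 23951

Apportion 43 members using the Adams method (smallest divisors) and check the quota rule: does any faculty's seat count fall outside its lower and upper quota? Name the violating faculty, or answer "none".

Standard quotas: Brisco 6.040, Dorne 4.921, Galen 5.594, Arden 10.857, Farrow 10.287, Harke 5.301.
Adams allocation: Brisco 6, Dorne 5, Galen 6, Arden 11, Farrow 10, Harke 5.
Every allocation lies between the lower and upper quota.

none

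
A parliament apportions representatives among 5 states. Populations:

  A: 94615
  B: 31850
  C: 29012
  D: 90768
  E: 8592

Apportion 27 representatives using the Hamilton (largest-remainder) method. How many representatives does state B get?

3

Total 254837; standard divisor 254837/27 ≈ 9438.407.
Standard quotas: A 10.0245, B 3.3745, C 3.0738, D 9.6169, E 0.9103.
Lower quotas: A 10, B 3, C 3, D 9, E 0 (sum 25, leaving 2 seats).
Remainders in descending order: E 0.9103, D 0.6169, B 0.3745, C 0.0738, A 0.0245.
The surplus seats go to E, D.
B receives 3.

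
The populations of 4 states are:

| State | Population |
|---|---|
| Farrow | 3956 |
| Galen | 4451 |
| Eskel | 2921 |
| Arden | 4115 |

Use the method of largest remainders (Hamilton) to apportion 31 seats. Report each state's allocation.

Farrow=8, Galen=9, Eskel=6, Arden=8

The standard divisor is 15443/31 ≈ 498.161.
Standard quotas: Farrow 7.941, Galen 8.935, Eskel 5.864, Arden 8.260.
Lower quotas: Farrow 7, Galen 8, Eskel 5, Arden 8 (sum 28, leaving 3 seats).
Remainders in descending order: Farrow 0.941, Galen 0.935, Eskel 0.864, Arden 0.260.
Largest remainders: Farrow, Galen, Eskel receive the extra seats.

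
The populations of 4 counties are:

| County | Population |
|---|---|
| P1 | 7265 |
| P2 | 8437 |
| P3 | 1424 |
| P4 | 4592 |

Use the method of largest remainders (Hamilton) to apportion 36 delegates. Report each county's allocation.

Total 21718; standard divisor 21718/36 ≈ 603.278.
Standard quotas: P1 12.0425, P2 13.9853, P3 2.3604, P4 7.6118.
Lower quotas: P1 12, P2 13, P3 2, P4 7 (sum 34, leaving 2 seats).
Remainders in descending order: P2 0.9853, P4 0.6118, P3 0.3604, P1 0.0425.
Largest remainders: P2, P4 receive the extra seats.

P1 12; P2 14; P3 2; P4 8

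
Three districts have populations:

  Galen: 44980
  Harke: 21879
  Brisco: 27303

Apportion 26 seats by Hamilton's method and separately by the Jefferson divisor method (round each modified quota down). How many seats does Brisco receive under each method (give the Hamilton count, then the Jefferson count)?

Hamilton: Galen 12, Harke 6, Brisco 8.
Jefferson: Galen 13, Harke 6, Brisco 7.
Brisco gets 8 under Hamilton and 7 under Jefferson.

8 and 7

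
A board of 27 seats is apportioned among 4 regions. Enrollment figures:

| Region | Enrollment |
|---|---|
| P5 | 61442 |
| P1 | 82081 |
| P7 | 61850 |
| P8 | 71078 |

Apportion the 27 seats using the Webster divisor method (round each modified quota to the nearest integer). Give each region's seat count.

P5 6, P1 8, P7 6, P8 7

Standard divisor 276451/27 ≈ 10238.926; standard quotas: P5 6.001, P1 8.017, P7 6.041, P8 6.942.
Rounding to the nearest integer gives P5 6, P1 8, P7 6, P8 7 — total 27, matching the house size, so no adjustment is needed.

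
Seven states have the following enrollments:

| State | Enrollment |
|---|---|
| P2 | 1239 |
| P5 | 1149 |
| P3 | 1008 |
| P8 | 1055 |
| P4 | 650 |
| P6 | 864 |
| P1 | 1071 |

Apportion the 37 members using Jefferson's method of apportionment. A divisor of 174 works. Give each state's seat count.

P2 7, P5 6, P3 5, P8 6, P4 3, P6 4, P1 6

With modified divisor 174: modified quotas P2 7.121, P5 6.603, P3 5.793, P8 6.063, P4 3.736, P6 4.966, P1 6.155.
Rounding down: P2 7, P5 6, P3 5, P8 6, P4 3, P6 4, P1 6 (total 37).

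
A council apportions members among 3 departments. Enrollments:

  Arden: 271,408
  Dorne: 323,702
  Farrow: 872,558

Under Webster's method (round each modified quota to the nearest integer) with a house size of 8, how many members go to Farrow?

Standard divisor 1467668/8 ≈ 183458.5; standard quotas: Arden 1.479, Dorne 1.764, Farrow 4.756.
Rounding to the nearest integer gives Arden 1, Dorne 2, Farrow 5 — total 8, matching the house size, so no adjustment is needed.
Farrow receives 5.

5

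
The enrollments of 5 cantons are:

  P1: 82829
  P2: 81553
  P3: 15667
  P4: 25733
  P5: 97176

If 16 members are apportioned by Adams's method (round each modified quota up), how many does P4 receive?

Standard divisor 302958/16 ≈ 18934.875; standard quotas: P1 4.374, P2 4.307, P3 0.827, P4 1.359, P5 5.132.
Rounding up gives 5, 5, 1, 2, 6 = 19 seats, so the divisor must be adjusted.
With modified divisor 22500: modified quotas P1 3.681, P2 3.625, P3 0.696, P4 1.144, P5 4.319.
Rounding up: P1 4, P2 4, P3 1, P4 2, P5 5 (total 16).
P4 receives 2.

2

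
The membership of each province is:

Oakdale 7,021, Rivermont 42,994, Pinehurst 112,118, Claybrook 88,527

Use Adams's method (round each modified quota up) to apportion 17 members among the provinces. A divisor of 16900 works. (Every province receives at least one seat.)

With modified divisor 16900: modified quotas Oakdale 0.415, Rivermont 2.544, Pinehurst 6.634, Claybrook 5.238.
Rounding up: Oakdale 1, Rivermont 3, Pinehurst 7, Claybrook 6 (total 17).

Oakdale=1; Rivermont=3; Pinehurst=7; Claybrook=6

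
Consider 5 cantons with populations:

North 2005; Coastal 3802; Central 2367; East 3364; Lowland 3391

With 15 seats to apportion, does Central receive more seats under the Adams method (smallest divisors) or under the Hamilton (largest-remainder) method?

Adams

Adams: North 2, Coastal 4, Central 3, East 3, Lowland 3.
Hamilton: North 2, Coastal 4, Central 2, East 3, Lowland 4.
Central gets 3 under Adams and 2 under Hamilton.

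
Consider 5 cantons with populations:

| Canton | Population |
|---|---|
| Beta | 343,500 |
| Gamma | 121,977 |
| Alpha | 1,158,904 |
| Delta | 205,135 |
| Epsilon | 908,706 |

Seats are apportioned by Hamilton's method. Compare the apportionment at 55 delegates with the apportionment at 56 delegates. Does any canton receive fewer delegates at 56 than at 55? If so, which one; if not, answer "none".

At 55 seats: Beta 7, Gamma 3, Alpha 23, Delta 4, Epsilon 18.
At 56 seats: Beta 7, Gamma 2, Alpha 24, Delta 4, Epsilon 19.
Gamma drops from 3 to 2.

Gamma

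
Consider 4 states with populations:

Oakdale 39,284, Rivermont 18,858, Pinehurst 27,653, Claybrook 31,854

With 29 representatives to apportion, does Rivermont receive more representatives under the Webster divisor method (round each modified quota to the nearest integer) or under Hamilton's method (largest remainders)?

Webster: Oakdale 9, Rivermont 5, Pinehurst 7, Claybrook 8.
Hamilton: Oakdale 10, Rivermont 4, Pinehurst 7, Claybrook 8.
Rivermont gets 5 under Webster and 4 under Hamilton.

Webster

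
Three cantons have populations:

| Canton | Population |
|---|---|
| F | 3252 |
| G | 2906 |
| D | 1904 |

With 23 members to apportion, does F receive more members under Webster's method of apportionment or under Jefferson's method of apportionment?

Jefferson

Webster: F 9, G 8, D 6.
Jefferson: F 10, G 8, D 5.
F gets 9 under Webster and 10 under Jefferson.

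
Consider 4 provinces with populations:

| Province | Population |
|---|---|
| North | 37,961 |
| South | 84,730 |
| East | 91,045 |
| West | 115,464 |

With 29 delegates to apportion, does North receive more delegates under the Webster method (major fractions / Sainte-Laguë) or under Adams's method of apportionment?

Adams

Webster: North 3, South 8, East 8, West 10.
Adams: North 4, South 7, East 8, West 10.
North gets 3 under Webster and 4 under Adams.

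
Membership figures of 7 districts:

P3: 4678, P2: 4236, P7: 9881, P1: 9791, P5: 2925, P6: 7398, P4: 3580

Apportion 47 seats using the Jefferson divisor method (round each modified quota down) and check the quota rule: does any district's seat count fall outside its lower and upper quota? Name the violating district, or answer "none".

Standard quotas: P3 5.175, P2 4.686, P7 10.930, P1 10.830, P5 3.236, P6 8.183, P4 3.960.
Jefferson allocation: P3 5, P2 5, P7 11, P1 11, P5 3, P6 8, P4 4.
Every allocation lies between the lower and upper quota.

none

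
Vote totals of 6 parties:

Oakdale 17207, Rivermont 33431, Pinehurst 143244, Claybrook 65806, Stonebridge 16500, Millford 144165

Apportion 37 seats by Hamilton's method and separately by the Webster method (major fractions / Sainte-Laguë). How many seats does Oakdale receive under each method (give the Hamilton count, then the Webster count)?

1 and 2

Hamilton: Oakdale 1, Rivermont 3, Pinehurst 13, Claybrook 6, Stonebridge 1, Millford 13.
Webster: Oakdale 2, Rivermont 3, Pinehurst 12, Claybrook 6, Stonebridge 1, Millford 13.
Oakdale gets 1 under Hamilton and 2 under Webster.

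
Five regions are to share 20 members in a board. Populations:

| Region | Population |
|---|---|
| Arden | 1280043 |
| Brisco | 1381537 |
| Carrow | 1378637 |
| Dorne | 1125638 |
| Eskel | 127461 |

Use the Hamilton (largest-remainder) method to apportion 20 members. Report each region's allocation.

The standard divisor is 5293316/20 ≈ 264665.8.
Standard quotas: Arden 4.8365, Brisco 5.2199, Carrow 5.2090, Dorne 4.2531, Eskel 0.4816.
Lower quotas: Arden 4, Brisco 5, Carrow 5, Dorne 4, Eskel 0 (sum 18, leaving 2 seats).
Remainders in descending order: Arden 0.8365, Eskel 0.4816, Dorne 0.2531, Brisco 0.2199, Carrow 0.2090.
Largest remainders: Arden, Eskel receive the extra seats.

Arden 5; Brisco 5; Carrow 5; Dorne 4; Eskel 1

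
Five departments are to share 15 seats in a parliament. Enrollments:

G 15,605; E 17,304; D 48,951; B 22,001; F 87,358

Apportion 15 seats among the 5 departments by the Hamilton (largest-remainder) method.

The standard divisor is 191219/15 ≈ 12747.933.
Standard quotas: G 1.2241, E 1.3574, D 3.8399, B 1.7258, F 6.8527.
Lower quotas: G 1, E 1, D 3, B 1, F 6 (sum 12, leaving 3 seats).
Remainders in descending order: F 0.8527, D 0.8399, B 0.7258, E 0.3574, G 0.2241.
Largest remainders: F, D, B receive the extra seats.

G: 1, E: 1, D: 4, B: 2, F: 7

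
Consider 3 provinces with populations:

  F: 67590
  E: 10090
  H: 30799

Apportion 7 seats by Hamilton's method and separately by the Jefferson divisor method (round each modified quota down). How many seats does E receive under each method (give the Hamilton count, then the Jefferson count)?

1 and 0

Hamilton: F 4, E 1, H 2.
Jefferson: F 5, E 0, H 2.
E gets 1 under Hamilton and 0 under Jefferson.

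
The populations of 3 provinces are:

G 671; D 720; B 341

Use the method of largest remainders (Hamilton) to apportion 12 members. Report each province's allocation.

G 5, D 5, B 2

Standard divisor: 1732 ÷ 12 ≈ 144.333.
Standard quotas: G 4.649, D 4.988, B 2.363.
Lower quotas: G 4, D 4, B 2 (sum 10, leaving 2 seats).
Remainders in descending order: D 0.988, G 0.649, B 0.363.
Largest remainders: D, G receive the extra seats.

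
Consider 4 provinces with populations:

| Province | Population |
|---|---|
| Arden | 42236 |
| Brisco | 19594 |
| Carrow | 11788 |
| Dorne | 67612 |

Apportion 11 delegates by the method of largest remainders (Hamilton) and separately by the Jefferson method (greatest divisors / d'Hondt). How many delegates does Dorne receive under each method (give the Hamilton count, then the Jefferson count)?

5 and 6

Hamilton: Arden 3, Brisco 2, Carrow 1, Dorne 5.
Jefferson: Arden 3, Brisco 1, Carrow 1, Dorne 6.
Dorne gets 5 under Hamilton and 6 under Jefferson.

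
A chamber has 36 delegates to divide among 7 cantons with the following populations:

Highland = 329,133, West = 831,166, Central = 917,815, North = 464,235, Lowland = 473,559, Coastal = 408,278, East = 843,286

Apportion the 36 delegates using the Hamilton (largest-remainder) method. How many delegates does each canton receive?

Highland: 3, West: 7, Central: 8, North: 4, Lowland: 4, Coastal: 3, East: 7

Standard divisor: 4267472 ÷ 36 ≈ 118540.889.
Standard quotas: Highland 2.7765, West 7.0116, Central 7.7426, North 3.9162, Lowland 3.9949, Coastal 3.4442, East 7.1139.
Lower quotas: Highland 2, West 7, Central 7, North 3, Lowland 3, Coastal 3, East 7 (sum 32, leaving 4 seats).
Remainders in descending order: Lowland 0.9949, North 0.9162, Highland 0.7765, Central 0.7426, Coastal 0.4442, East 0.1139, West 0.0116.
Largest remainders: Lowland, North, Highland, Central receive the extra seats.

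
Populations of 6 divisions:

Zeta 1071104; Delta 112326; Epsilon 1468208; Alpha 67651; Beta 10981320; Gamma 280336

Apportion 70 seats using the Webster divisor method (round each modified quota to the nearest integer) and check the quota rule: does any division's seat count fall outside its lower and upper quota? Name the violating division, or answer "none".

Standard quotas: Zeta 5.363, Delta 0.562, Epsilon 7.351, Alpha 0.339, Beta 54.981, Gamma 1.404.
Webster allocation: Zeta 5, Delta 1, Epsilon 7, Alpha 0, Beta 56, Gamma 1.
Beta has quota 54.981 (lower 54, upper 55) but receives 56 — outside the quota interval.

Beta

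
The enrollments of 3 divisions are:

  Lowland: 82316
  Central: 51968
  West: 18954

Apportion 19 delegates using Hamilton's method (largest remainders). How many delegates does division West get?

2

Standard divisor: 153238 ÷ 19 ≈ 8065.158.
Standard quotas: Lowland 10.2064, Central 6.4435, West 2.3501.
Lower quotas: Lowland 10, Central 6, West 2 (sum 18, leaving 1 seat).
Remainders in descending order: Central 0.4435, West 0.3501, Lowland 0.2064.
The surplus seat goes to Central.
West receives 2.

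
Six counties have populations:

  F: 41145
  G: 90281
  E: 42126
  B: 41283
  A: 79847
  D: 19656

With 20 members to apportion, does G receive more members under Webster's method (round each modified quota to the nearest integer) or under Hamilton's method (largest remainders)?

Webster: F 3, G 5, E 3, B 3, A 5, D 1.
Hamilton: F 2, G 6, E 3, B 3, A 5, D 1.
G gets 5 under Webster and 6 under Hamilton.

Hamilton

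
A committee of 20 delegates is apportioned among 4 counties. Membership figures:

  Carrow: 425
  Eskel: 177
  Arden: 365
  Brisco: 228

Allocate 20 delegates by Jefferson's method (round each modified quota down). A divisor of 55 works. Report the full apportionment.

With modified divisor 55: modified quotas Carrow 7.727, Eskel 3.218, Arden 6.636, Brisco 4.145.
Rounding down: Carrow 7, Eskel 3, Arden 6, Brisco 4 (total 20).

Carrow 7; Eskel 3; Arden 6; Brisco 4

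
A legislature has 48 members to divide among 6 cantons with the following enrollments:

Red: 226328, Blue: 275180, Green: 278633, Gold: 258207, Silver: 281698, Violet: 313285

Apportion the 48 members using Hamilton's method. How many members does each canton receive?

The standard divisor is 1633331/48 ≈ 34027.729.
Standard quotas: Red 6.6513, Blue 8.0869, Green 8.1884, Gold 7.5881, Silver 8.2785, Violet 9.2068.
Lower quotas: Red 6, Blue 8, Green 8, Gold 7, Silver 8, Violet 9 (sum 46, leaving 2 seats).
Remainders in descending order: Red 0.6513, Gold 0.5881, Silver 0.2785, Violet 0.2068, Green 0.1884, Blue 0.0869.
Largest remainders: Red, Gold receive the extra seats.

Red 7, Blue 8, Green 8, Gold 8, Silver 8, Violet 9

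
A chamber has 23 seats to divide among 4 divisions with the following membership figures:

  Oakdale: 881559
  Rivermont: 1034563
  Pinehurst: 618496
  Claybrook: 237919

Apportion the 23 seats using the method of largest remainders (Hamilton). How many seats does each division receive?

The standard divisor is 2772537/23 ≈ 120545.087.
Standard quotas: Oakdale 7.3131, Rivermont 8.5824, Pinehurst 5.1308, Claybrook 1.9737.
Lower quotas: Oakdale 7, Rivermont 8, Pinehurst 5, Claybrook 1 (sum 21, leaving 2 seats).
Remainders in descending order: Claybrook 0.9737, Rivermont 0.5824, Oakdale 0.3131, Pinehurst 0.1308.
The surplus seats go to Claybrook, Rivermont.

Oakdale 7, Rivermont 9, Pinehurst 5, Claybrook 2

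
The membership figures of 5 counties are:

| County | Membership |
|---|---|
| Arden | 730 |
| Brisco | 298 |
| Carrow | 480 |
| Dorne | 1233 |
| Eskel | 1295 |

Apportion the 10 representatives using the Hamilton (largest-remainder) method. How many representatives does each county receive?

Standard divisor: 4036 ÷ 10 ≈ 403.6.
Standard quotas: Arden 1.809, Brisco 0.738, Carrow 1.189, Dorne 3.055, Eskel 3.209.
Lower quotas: Arden 1, Brisco 0, Carrow 1, Dorne 3, Eskel 3 (sum 8, leaving 2 seats).
Remainders in descending order: Arden 0.809, Brisco 0.738, Eskel 0.209, Carrow 0.189, Dorne 0.055.
Largest remainders: Arden, Brisco receive the extra seats.

Arden 2, Brisco 1, Carrow 1, Dorne 3, Eskel 3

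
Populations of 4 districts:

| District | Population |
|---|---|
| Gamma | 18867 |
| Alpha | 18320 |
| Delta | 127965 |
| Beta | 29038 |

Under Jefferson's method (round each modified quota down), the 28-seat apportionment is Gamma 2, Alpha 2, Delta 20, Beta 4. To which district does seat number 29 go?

Gamma

Priority for the next seat is population ÷ (current seats + 1).
Priorities: Gamma 6289.000, Alpha 6106.667, Delta 6093.571, Beta 5807.600.
Highest priority: Gamma.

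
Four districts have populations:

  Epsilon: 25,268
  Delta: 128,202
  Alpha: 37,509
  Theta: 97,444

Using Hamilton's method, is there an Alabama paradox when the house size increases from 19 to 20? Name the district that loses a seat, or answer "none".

At 19 seats: Epsilon 2, Delta 8, Alpha 3, Theta 6.
At 20 seats: Epsilon 2, Delta 9, Alpha 2, Theta 7.
Alpha drops from 3 to 2.

Alpha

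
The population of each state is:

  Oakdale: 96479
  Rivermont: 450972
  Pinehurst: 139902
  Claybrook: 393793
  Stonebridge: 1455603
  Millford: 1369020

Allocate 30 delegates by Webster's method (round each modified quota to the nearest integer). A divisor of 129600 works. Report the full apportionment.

With modified divisor 129600: modified quotas Oakdale 0.744, Rivermont 3.480, Pinehurst 1.079, Claybrook 3.039, Stonebridge 11.232, Millford 10.563.
Rounding to the nearest integer: Oakdale 1, Rivermont 3, Pinehurst 1, Claybrook 3, Stonebridge 11, Millford 11 (total 30).

Oakdale 1, Rivermont 3, Pinehurst 1, Claybrook 3, Stonebridge 11, Millford 11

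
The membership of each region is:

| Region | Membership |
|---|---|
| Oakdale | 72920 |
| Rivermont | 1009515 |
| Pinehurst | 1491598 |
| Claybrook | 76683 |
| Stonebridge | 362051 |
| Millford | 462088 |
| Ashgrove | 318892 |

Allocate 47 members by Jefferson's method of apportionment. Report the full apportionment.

Standard divisor 3793747/47 ≈ 80718.021; standard quotas: Oakdale 0.903, Rivermont 12.507, Pinehurst 18.479, Claybrook 0.950, Stonebridge 4.485, Millford 5.725, Ashgrove 3.951.
Rounding down gives 0, 12, 18, 0, 4, 5, 3 = 42 seats, so the divisor must be adjusted.
With modified divisor 75000.5: modified quotas Oakdale 0.972, Rivermont 13.460, Pinehurst 19.888, Claybrook 1.022, Stonebridge 4.827, Millford 6.161, Ashgrove 4.252.
Rounding down: Oakdale 0, Rivermont 13, Pinehurst 19, Claybrook 1, Stonebridge 4, Millford 6, Ashgrove 4 (total 47).

Oakdale 0, Rivermont 13, Pinehurst 19, Claybrook 1, Stonebridge 4, Millford 6, Ashgrove 4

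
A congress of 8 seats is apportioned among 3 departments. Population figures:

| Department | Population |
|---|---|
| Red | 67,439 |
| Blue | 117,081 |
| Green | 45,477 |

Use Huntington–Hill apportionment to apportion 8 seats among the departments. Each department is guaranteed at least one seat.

Red 2; Blue 4; Green 2

With divisor 29844: modified quotas Red 2.260, Blue 3.923, Green 1.524.
Geometric-mean thresholds: Red √(2·3)=2.449, Blue √(3·4)=3.464, Green √(1·2)=1.414.
Each quota rounded against its threshold gives Red 2, Blue 4, Green 2 (total 8).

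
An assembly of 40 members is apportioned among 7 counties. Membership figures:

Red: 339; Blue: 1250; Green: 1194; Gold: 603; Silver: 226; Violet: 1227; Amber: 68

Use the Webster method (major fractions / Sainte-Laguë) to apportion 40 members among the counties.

Red 3; Blue 10; Green 9; Gold 5; Silver 2; Violet 10; Amber 1

Standard divisor 4907/40 ≈ 122.675; standard quotas: Red 2.763, Blue 10.190, Green 9.733, Gold 4.915, Silver 1.842, Violet 10.002, Amber 0.554.
Rounding to the nearest integer gives 3, 10, 10, 5, 2, 10, 1 = 41 seats, so the divisor must be adjusted.
With modified divisor 127: modified quotas Red 2.669, Blue 9.843, Green 9.402, Gold 4.748, Silver 1.780, Violet 9.661, Amber 0.535.
Rounding to the nearest integer: Red 3, Blue 10, Green 9, Gold 5, Silver 2, Violet 10, Amber 1 (total 40).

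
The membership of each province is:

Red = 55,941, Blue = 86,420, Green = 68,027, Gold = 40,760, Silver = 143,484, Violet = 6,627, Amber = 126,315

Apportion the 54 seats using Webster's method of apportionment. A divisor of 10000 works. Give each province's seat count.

With modified divisor 10000: modified quotas Red 5.594, Blue 8.642, Green 6.803, Gold 4.076, Silver 14.348, Violet 0.663, Amber 12.632.
Rounding to the nearest integer: Red 6, Blue 9, Green 7, Gold 4, Silver 14, Violet 1, Amber 13 (total 54).

Red: 6, Blue: 9, Green: 7, Gold: 4, Silver: 14, Violet: 1, Amber: 13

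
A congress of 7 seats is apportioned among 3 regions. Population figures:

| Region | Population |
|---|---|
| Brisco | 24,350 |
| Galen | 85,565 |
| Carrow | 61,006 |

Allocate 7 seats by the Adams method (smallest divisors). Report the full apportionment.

Standard divisor 170921/7 ≈ 24417.286; standard quotas: Brisco 0.997, Galen 3.504, Carrow 2.498.
Rounding up gives 1, 4, 3 = 8 seats, so the divisor must be adjusted.
With modified divisor 29500: modified quotas Brisco 0.825, Galen 2.901, Carrow 2.068.
Rounding up: Brisco 1, Galen 3, Carrow 3 (total 7).

Brisco=1, Galen=3, Carrow=3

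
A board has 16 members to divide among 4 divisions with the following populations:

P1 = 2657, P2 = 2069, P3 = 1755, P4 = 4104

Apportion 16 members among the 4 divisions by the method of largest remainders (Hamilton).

P1 4, P2 3, P3 3, P4 6

Standard divisor: 10585 ÷ 16 ≈ 661.562.
Standard quotas: P1 4.016, P2 3.127, P3 2.653, P4 6.203.
Lower quotas: P1 4, P2 3, P3 2, P4 6 (sum 15, leaving 1 seat).
Remainders in descending order: P3 0.653, P4 0.203, P2 0.127, P1 0.016.
Largest remainder: P3 receives the extra seat.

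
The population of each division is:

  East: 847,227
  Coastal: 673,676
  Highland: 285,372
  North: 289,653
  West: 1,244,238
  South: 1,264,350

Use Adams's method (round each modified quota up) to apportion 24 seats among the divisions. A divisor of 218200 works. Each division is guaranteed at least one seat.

With modified divisor 218200: modified quotas East 3.883, Coastal 3.087, Highland 1.308, North 1.327, West 5.702, South 5.794.
Rounding up: East 4, Coastal 4, Highland 2, North 2, West 6, South 6 (total 24).

East 4; Coastal 4; Highland 2; North 2; West 6; South 6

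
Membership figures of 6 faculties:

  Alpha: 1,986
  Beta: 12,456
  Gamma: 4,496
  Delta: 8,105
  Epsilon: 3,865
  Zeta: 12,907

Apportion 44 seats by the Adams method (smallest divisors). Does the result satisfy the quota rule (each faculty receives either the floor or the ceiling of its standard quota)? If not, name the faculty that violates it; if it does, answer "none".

Standard quotas: Alpha 1.994, Beta 12.509, Gamma 4.515, Delta 8.139, Epsilon 3.881, Zeta 12.961.
Adams allocation: Alpha 2, Beta 12, Gamma 5, Delta 8, Epsilon 4, Zeta 13.
Every allocation lies between the lower and upper quota.

none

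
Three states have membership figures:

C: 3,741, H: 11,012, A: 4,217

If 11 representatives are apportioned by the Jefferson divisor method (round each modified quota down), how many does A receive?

2

Standard divisor 18970/11 ≈ 1724.545; standard quotas: C 2.169, H 6.385, A 2.445.
Rounding down gives 2, 6, 2 = 10 seats, so the divisor must be adjusted.
With modified divisor 1500: modified quotas C 2.494, H 7.341, A 2.811.
Rounding down: C 2, H 7, A 2 (total 11).
A receives 2.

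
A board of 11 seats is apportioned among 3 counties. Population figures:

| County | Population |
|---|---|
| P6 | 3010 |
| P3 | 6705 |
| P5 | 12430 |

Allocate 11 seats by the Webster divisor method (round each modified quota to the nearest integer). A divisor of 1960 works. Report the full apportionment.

P6 2; P3 3; P5 6

With modified divisor 1960: modified quotas P6 1.536, P3 3.421, P5 6.342.
Rounding to the nearest integer: P6 2, P3 3, P5 6 (total 11).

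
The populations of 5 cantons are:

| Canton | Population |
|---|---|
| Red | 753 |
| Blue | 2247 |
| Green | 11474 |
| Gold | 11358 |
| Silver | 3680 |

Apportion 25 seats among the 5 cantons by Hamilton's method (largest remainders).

Standard divisor: 29512 ÷ 25 ≈ 1180.48.
Standard quotas: Red 0.6379, Blue 1.9035, Green 9.7198, Gold 9.6215, Silver 3.1174.
Lower quotas: Red 0, Blue 1, Green 9, Gold 9, Silver 3 (sum 22, leaving 3 seats).
Remainders in descending order: Blue 0.9035, Green 0.7198, Red 0.6379, Gold 0.6215, Silver 0.1174.
The surplus seats go to Blue, Green, Red.

Red: 1, Blue: 2, Green: 10, Gold: 9, Silver: 3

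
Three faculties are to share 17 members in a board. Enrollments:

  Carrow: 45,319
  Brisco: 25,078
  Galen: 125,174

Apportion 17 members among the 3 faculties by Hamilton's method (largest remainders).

Carrow: 4, Brisco: 2, Galen: 11

The standard divisor is 195571/17 ≈ 11504.176.
Standard quotas: Carrow 3.9394, Brisco 2.1799, Galen 10.8807.
Lower quotas: Carrow 3, Brisco 2, Galen 10 (sum 15, leaving 2 seats).
Remainders in descending order: Carrow 0.9394, Galen 0.8807, Brisco 0.1799.
Largest remainders: Carrow, Galen receive the extra seats.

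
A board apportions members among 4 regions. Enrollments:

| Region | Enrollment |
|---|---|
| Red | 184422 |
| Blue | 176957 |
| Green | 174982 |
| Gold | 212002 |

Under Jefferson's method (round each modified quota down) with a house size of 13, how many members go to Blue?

Standard divisor 748363/13 ≈ 57566.385; standard quotas: Red 3.204, Blue 3.074, Green 3.040, Gold 3.683.
Rounding down gives 3, 3, 3, 3 = 12 seats, so the divisor must be adjusted.
With modified divisor 49600: modified quotas Red 3.718, Blue 3.568, Green 3.528, Gold 4.274.
Rounding down: Red 3, Blue 3, Green 3, Gold 4 (total 13).
Blue receives 3.

3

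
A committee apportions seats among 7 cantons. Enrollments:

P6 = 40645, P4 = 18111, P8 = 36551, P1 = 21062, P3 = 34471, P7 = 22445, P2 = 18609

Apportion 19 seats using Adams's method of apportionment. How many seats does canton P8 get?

Standard divisor 191894/19 ≈ 10099.684; standard quotas: P6 4.024, P4 1.793, P8 3.619, P1 2.085, P3 3.413, P7 2.222, P2 1.843.
Rounding up gives 5, 2, 4, 3, 4, 3, 2 = 23 seats, so the divisor must be adjusted.
With modified divisor 11800: modified quotas P6 3.444, P4 1.535, P8 3.098, P1 1.785, P3 2.921, P7 1.902, P2 1.577.
Rounding up: P6 4, P4 2, P8 4, P1 2, P3 3, P7 2, P2 2 (total 19).
P8 receives 4.

4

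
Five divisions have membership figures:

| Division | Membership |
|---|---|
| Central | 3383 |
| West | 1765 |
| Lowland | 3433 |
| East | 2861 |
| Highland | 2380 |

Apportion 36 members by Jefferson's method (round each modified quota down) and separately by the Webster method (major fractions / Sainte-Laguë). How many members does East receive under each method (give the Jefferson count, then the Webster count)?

8 and 7

Jefferson: Central 9, West 4, Lowland 9, East 8, Highland 6.
Webster: Central 9, West 5, Lowland 9, East 7, Highland 6.
East gets 8 under Jefferson and 7 under Webster.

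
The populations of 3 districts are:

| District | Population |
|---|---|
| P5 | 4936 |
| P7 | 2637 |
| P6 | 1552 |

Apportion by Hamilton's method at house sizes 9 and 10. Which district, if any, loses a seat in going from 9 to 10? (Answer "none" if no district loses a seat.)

At 9 seats: P5 5, P7 3, P6 1.
At 10 seats: P5 5, P7 3, P6 2.
No district's allocation decreased.

none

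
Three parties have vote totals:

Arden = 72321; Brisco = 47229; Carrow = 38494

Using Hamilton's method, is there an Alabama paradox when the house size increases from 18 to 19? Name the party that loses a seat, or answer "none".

Carrow

At 18 seats: Arden 8, Brisco 5, Carrow 5.
At 19 seats: Arden 9, Brisco 6, Carrow 4.
Carrow drops from 5 to 4.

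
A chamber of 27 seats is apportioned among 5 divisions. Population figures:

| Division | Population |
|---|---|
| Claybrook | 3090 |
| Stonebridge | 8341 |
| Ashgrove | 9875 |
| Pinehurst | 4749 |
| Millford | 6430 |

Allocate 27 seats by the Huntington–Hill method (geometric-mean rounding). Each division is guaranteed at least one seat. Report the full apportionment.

With divisor 1218: modified quotas Claybrook 2.537, Stonebridge 6.848, Ashgrove 8.108, Pinehurst 3.899, Millford 5.279.
Geometric-mean thresholds: Claybrook √(2·3)=2.449, Stonebridge √(6·7)=6.481, Ashgrove √(8·9)=8.485, Pinehurst √(3·4)=3.464, Millford √(5·6)=5.477.
Each quota rounded against its threshold gives Claybrook 3, Stonebridge 7, Ashgrove 8, Pinehurst 4, Millford 5 (total 27).

Claybrook 3, Stonebridge 7, Ashgrove 8, Pinehurst 4, Millford 5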